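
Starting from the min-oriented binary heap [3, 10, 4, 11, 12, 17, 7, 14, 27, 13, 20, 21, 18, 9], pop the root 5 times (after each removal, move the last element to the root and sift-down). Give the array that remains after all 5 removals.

extract-min #1 returns 3:
  remove root 3; move last element 9 to root → [9, 10, 4, 11, 12, 17, 7, 14, 27, 13, 20, 21, 18]
  9 vs smaller child 4 at index 2, swap → [4, 10, 9, 11, 12, 17, 7, 14, 27, 13, 20, 21, 18]
  9 vs smaller child 7 at index 6, swap → [4, 10, 7, 11, 12, 17, 9, 14, 27, 13, 20, 21, 18]
extract-min #2 returns 4:
  remove root 4; move last element 18 to root → [18, 10, 7, 11, 12, 17, 9, 14, 27, 13, 20, 21]
  18 vs smaller child 7 at index 2, swap → [7, 10, 18, 11, 12, 17, 9, 14, 27, 13, 20, 21]
  18 vs smaller child 9 at index 6, swap → [7, 10, 9, 11, 12, 17, 18, 14, 27, 13, 20, 21]
extract-min #3 returns 7:
  remove root 7; move last element 21 to root → [21, 10, 9, 11, 12, 17, 18, 14, 27, 13, 20]
  21 vs smaller child 9 at index 2, swap → [9, 10, 21, 11, 12, 17, 18, 14, 27, 13, 20]
  21 vs smaller child 17 at index 5, swap → [9, 10, 17, 11, 12, 21, 18, 14, 27, 13, 20]
extract-min #4 returns 9:
  remove root 9; move last element 20 to root → [20, 10, 17, 11, 12, 21, 18, 14, 27, 13]
  20 vs smaller child 10 at index 1, swap → [10, 20, 17, 11, 12, 21, 18, 14, 27, 13]
  20 vs smaller child 11 at index 3, swap → [10, 11, 17, 20, 12, 21, 18, 14, 27, 13]
  20 vs smaller child 14 at index 7, swap → [10, 11, 17, 14, 12, 21, 18, 20, 27, 13]
extract-min #5 returns 10:
  remove root 10; move last element 13 to root → [13, 11, 17, 14, 12, 21, 18, 20, 27]
  13 vs smaller child 11 at index 1, swap → [11, 13, 17, 14, 12, 21, 18, 20, 27]
  13 vs smaller child 12 at index 4, swap → [11, 12, 17, 14, 13, 21, 18, 20, 27]

[11, 12, 17, 14, 13, 21, 18, 20, 27]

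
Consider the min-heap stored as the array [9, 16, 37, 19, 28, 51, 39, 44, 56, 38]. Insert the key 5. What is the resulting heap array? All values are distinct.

[5, 9, 37, 19, 16, 51, 39, 44, 56, 38, 28]

append 5 at index 10 → [9, 16, 37, 19, 28, 51, 39, 44, 56, 38, 5]
5 < parent 28 at index 4, swap → [9, 16, 37, 19, 5, 51, 39, 44, 56, 38, 28]
5 < parent 16 at index 1, swap → [9, 5, 37, 19, 16, 51, 39, 44, 56, 38, 28]
5 < parent 9 at index 0, swap → [5, 9, 37, 19, 16, 51, 39, 44, 56, 38, 28]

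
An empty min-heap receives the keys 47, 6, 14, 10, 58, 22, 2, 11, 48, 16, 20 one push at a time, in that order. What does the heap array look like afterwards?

Insert 47:
  append 47 at index 0 → [47] (no swap needed)
Insert 6:
  append 6 at index 1 → [47, 6]
  6 < parent 47 at index 0, swap → [6, 47]
Insert 14:
  append 14 at index 2 → [6, 47, 14] (no swap needed)
Insert 10:
  append 10 at index 3 → [6, 47, 14, 10]
  10 < parent 47 at index 1, swap → [6, 10, 14, 47]
Insert 58:
  append 58 at index 4 → [6, 10, 14, 47, 58] (no swap needed)
Insert 22:
  append 22 at index 5 → [6, 10, 14, 47, 58, 22] (no swap needed)
Insert 2:
  append 2 at index 6 → [6, 10, 14, 47, 58, 22, 2]
  2 < parent 14 at index 2, swap → [6, 10, 2, 47, 58, 22, 14]
  2 < parent 6 at index 0, swap → [2, 10, 6, 47, 58, 22, 14]
Insert 11:
  append 11 at index 7 → [2, 10, 6, 47, 58, 22, 14, 11]
  11 < parent 47 at index 3, swap → [2, 10, 6, 11, 58, 22, 14, 47]
Insert 48:
  append 48 at index 8 → [2, 10, 6, 11, 58, 22, 14, 47, 48] (no swap needed)
Insert 16:
  append 16 at index 9 → [2, 10, 6, 11, 58, 22, 14, 47, 48, 16]
  16 < parent 58 at index 4, swap → [2, 10, 6, 11, 16, 22, 14, 47, 48, 58]
Insert 20:
  append 20 at index 10 → [2, 10, 6, 11, 16, 22, 14, 47, 48, 58, 20] (no swap needed)

[2, 10, 6, 11, 16, 22, 14, 47, 48, 58, 20]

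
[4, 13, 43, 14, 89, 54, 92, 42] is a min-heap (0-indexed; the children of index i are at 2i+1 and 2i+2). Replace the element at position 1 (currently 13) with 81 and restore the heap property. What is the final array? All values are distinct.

set index 1 from 13 to 81 → [4, 81, 43, 14, 89, 54, 92, 42]
81 vs smaller child 14 at index 3, swap → [4, 14, 43, 81, 89, 54, 92, 42]
81 vs only child 42 at index 7, swap → [4, 14, 43, 42, 89, 54, 92, 81]

[4, 14, 43, 42, 89, 54, 92, 81]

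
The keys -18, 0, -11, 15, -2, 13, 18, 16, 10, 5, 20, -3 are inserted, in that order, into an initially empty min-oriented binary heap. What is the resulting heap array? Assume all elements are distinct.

[-18, -2, -11, 10, 0, -3, 18, 16, 15, 5, 20, 13]

Insert -18:
  append -18 at index 0 → [-18] (no swap needed)
Insert 0:
  append 0 at index 1 → [-18, 0] (no swap needed)
Insert -11:
  append -11 at index 2 → [-18, 0, -11] (no swap needed)
Insert 15:
  append 15 at index 3 → [-18, 0, -11, 15] (no swap needed)
Insert -2:
  append -2 at index 4 → [-18, 0, -11, 15, -2]
  -2 < parent 0 at index 1, swap → [-18, -2, -11, 15, 0]
Insert 13:
  append 13 at index 5 → [-18, -2, -11, 15, 0, 13] (no swap needed)
Insert 18:
  append 18 at index 6 → [-18, -2, -11, 15, 0, 13, 18] (no swap needed)
Insert 16:
  append 16 at index 7 → [-18, -2, -11, 15, 0, 13, 18, 16] (no swap needed)
Insert 10:
  append 10 at index 8 → [-18, -2, -11, 15, 0, 13, 18, 16, 10]
  10 < parent 15 at index 3, swap → [-18, -2, -11, 10, 0, 13, 18, 16, 15]
Insert 5:
  append 5 at index 9 → [-18, -2, -11, 10, 0, 13, 18, 16, 15, 5] (no swap needed)
Insert 20:
  append 20 at index 10 → [-18, -2, -11, 10, 0, 13, 18, 16, 15, 5, 20] (no swap needed)
Insert -3:
  append -3 at index 11 → [-18, -2, -11, 10, 0, 13, 18, 16, 15, 5, 20, -3]
  -3 < parent 13 at index 5, swap → [-18, -2, -11, 10, 0, -3, 18, 16, 15, 5, 20, 13]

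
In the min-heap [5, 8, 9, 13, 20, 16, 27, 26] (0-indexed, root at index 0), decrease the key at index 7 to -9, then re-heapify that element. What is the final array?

set index 7 from 26 to -9 → [5, 8, 9, 13, 20, 16, 27, -9]
-9 < parent 13 at index 3, swap → [5, 8, 9, -9, 20, 16, 27, 13]
-9 < parent 8 at index 1, swap → [5, -9, 9, 8, 20, 16, 27, 13]
-9 < parent 5 at index 0, swap → [-9, 5, 9, 8, 20, 16, 27, 13]

[-9, 5, 9, 8, 20, 16, 27, 13]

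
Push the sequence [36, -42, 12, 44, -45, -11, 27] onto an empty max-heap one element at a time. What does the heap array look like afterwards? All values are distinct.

Insert 36:
  append 36 at index 0 → [36] (no swap needed)
Insert -42:
  append -42 at index 1 → [36, -42] (no swap needed)
Insert 12:
  append 12 at index 2 → [36, -42, 12] (no swap needed)
Insert 44:
  append 44 at index 3 → [36, -42, 12, 44]
  44 > parent -42 at index 1, swap → [36, 44, 12, -42]
  44 > parent 36 at index 0, swap → [44, 36, 12, -42]
Insert -45:
  append -45 at index 4 → [44, 36, 12, -42, -45] (no swap needed)
Insert -11:
  append -11 at index 5 → [44, 36, 12, -42, -45, -11] (no swap needed)
Insert 27:
  append 27 at index 6 → [44, 36, 12, -42, -45, -11, 27]
  27 > parent 12 at index 2, swap → [44, 36, 27, -42, -45, -11, 12]

[44, 36, 27, -42, -45, -11, 12]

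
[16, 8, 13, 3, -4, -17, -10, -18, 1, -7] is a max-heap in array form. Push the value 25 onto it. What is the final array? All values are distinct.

append 25 at index 10 → [16, 8, 13, 3, -4, -17, -10, -18, 1, -7, 25]
25 > parent -4 at index 4, swap → [16, 8, 13, 3, 25, -17, -10, -18, 1, -7, -4]
25 > parent 8 at index 1, swap → [16, 25, 13, 3, 8, -17, -10, -18, 1, -7, -4]
25 > parent 16 at index 0, swap → [25, 16, 13, 3, 8, -17, -10, -18, 1, -7, -4]

[25, 16, 13, 3, 8, -17, -10, -18, 1, -7, -4]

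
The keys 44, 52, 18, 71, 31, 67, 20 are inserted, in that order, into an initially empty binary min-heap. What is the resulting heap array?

Insert 44:
  append 44 at index 0 → [44] (no swap needed)
Insert 52:
  append 52 at index 1 → [44, 52] (no swap needed)
Insert 18:
  append 18 at index 2 → [44, 52, 18]
  18 < parent 44 at index 0, swap → [18, 52, 44]
Insert 71:
  append 71 at index 3 → [18, 52, 44, 71] (no swap needed)
Insert 31:
  append 31 at index 4 → [18, 52, 44, 71, 31]
  31 < parent 52 at index 1, swap → [18, 31, 44, 71, 52]
Insert 67:
  append 67 at index 5 → [18, 31, 44, 71, 52, 67] (no swap needed)
Insert 20:
  append 20 at index 6 → [18, 31, 44, 71, 52, 67, 20]
  20 < parent 44 at index 2, swap → [18, 31, 20, 71, 52, 67, 44]

[18, 31, 20, 71, 52, 67, 44]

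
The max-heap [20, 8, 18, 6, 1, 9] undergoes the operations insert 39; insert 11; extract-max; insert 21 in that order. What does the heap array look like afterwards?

[21, 20, 18, 11, 1, 9, 6, 8]

insert 39:
  append 39 at index 6 → [20, 8, 18, 6, 1, 9, 39]
  39 > parent 18 at index 2, swap → [20, 8, 39, 6, 1, 9, 18]
  39 > parent 20 at index 0, swap → [39, 8, 20, 6, 1, 9, 18]
insert 11:
  append 11 at index 7 → [39, 8, 20, 6, 1, 9, 18, 11]
  11 > parent 6 at index 3, swap → [39, 8, 20, 11, 1, 9, 18, 6]
  11 > parent 8 at index 1, swap → [39, 11, 20, 8, 1, 9, 18, 6]
extract-max → returns 39:
  remove root 39; move last element 6 to root → [6, 11, 20, 8, 1, 9, 18]
  6 vs larger child 20 at index 2, swap → [20, 11, 6, 8, 1, 9, 18]
  6 vs larger child 18 at index 6, swap → [20, 11, 18, 8, 1, 9, 6]
insert 21:
  append 21 at index 7 → [20, 11, 18, 8, 1, 9, 6, 21]
  21 > parent 8 at index 3, swap → [20, 11, 18, 21, 1, 9, 6, 8]
  21 > parent 11 at index 1, swap → [20, 21, 18, 11, 1, 9, 6, 8]
  21 > parent 20 at index 0, swap → [21, 20, 18, 11, 1, 9, 6, 8]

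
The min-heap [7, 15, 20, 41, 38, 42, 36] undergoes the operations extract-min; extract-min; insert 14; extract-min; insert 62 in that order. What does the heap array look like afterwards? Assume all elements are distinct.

extract-min → returns 7:
  remove root 7; move last element 36 to root → [36, 15, 20, 41, 38, 42]
  36 vs smaller child 15 at index 1, swap → [15, 36, 20, 41, 38, 42]
extract-min → returns 15:
  remove root 15; move last element 42 to root → [42, 36, 20, 41, 38]
  42 vs smaller child 20 at index 2, swap → [20, 36, 42, 41, 38]
insert 14:
  append 14 at index 5 → [20, 36, 42, 41, 38, 14]
  14 < parent 42 at index 2, swap → [20, 36, 14, 41, 38, 42]
  14 < parent 20 at index 0, swap → [14, 36, 20, 41, 38, 42]
extract-min → returns 14:
  remove root 14; move last element 42 to root → [42, 36, 20, 41, 38]
  42 vs smaller child 20 at index 2, swap → [20, 36, 42, 41, 38]
insert 62:
  append 62 at index 5 → [20, 36, 42, 41, 38, 62] (no swap needed)

[20, 36, 42, 41, 38, 62]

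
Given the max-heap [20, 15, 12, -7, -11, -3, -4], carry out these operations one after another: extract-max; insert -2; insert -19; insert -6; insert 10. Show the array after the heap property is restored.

[15, 10, 12, -6, -4, -3, -2, -19, -7, -11]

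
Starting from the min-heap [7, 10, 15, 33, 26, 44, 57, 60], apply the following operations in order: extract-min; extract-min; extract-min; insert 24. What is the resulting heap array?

extract-min → returns 7:
  remove root 7; move last element 60 to root → [60, 10, 15, 33, 26, 44, 57]
  60 vs smaller child 10 at index 1, swap → [10, 60, 15, 33, 26, 44, 57]
  60 vs smaller child 26 at index 4, swap → [10, 26, 15, 33, 60, 44, 57]
extract-min → returns 10:
  remove root 10; move last element 57 to root → [57, 26, 15, 33, 60, 44]
  57 vs smaller child 15 at index 2, swap → [15, 26, 57, 33, 60, 44]
  57 vs only child 44 at index 5, swap → [15, 26, 44, 33, 60, 57]
extract-min → returns 15:
  remove root 15; move last element 57 to root → [57, 26, 44, 33, 60]
  57 vs smaller child 26 at index 1, swap → [26, 57, 44, 33, 60]
  57 vs smaller child 33 at index 3, swap → [26, 33, 44, 57, 60]
insert 24:
  append 24 at index 5 → [26, 33, 44, 57, 60, 24]
  24 < parent 44 at index 2, swap → [26, 33, 24, 57, 60, 44]
  24 < parent 26 at index 0, swap → [24, 33, 26, 57, 60, 44]

[24, 33, 26, 57, 60, 44]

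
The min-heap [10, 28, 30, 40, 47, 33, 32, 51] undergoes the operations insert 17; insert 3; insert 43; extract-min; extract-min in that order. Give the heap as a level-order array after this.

insert 17:
  append 17 at index 8 → [10, 28, 30, 40, 47, 33, 32, 51, 17]
  17 < parent 40 at index 3, swap → [10, 28, 30, 17, 47, 33, 32, 51, 40]
  17 < parent 28 at index 1, swap → [10, 17, 30, 28, 47, 33, 32, 51, 40]
insert 3:
  append 3 at index 9 → [10, 17, 30, 28, 47, 33, 32, 51, 40, 3]
  3 < parent 47 at index 4, swap → [10, 17, 30, 28, 3, 33, 32, 51, 40, 47]
  3 < parent 17 at index 1, swap → [10, 3, 30, 28, 17, 33, 32, 51, 40, 47]
  3 < parent 10 at index 0, swap → [3, 10, 30, 28, 17, 33, 32, 51, 40, 47]
insert 43:
  append 43 at index 10 → [3, 10, 30, 28, 17, 33, 32, 51, 40, 47, 43] (no swap needed)
extract-min → returns 3:
  remove root 3; move last element 43 to root → [43, 10, 30, 28, 17, 33, 32, 51, 40, 47]
  43 vs smaller child 10 at index 1, swap → [10, 43, 30, 28, 17, 33, 32, 51, 40, 47]
  43 vs smaller child 17 at index 4, swap → [10, 17, 30, 28, 43, 33, 32, 51, 40, 47]
extract-min → returns 10:
  remove root 10; move last element 47 to root → [47, 17, 30, 28, 43, 33, 32, 51, 40]
  47 vs smaller child 17 at index 1, swap → [17, 47, 30, 28, 43, 33, 32, 51, 40]
  47 vs smaller child 28 at index 3, swap → [17, 28, 30, 47, 43, 33, 32, 51, 40]
  47 vs smaller child 40 at index 8, swap → [17, 28, 30, 40, 43, 33, 32, 51, 47]

[17, 28, 30, 40, 43, 33, 32, 51, 47]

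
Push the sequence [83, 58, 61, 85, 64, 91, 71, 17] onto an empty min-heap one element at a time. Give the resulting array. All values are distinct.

Insert 83:
  append 83 at index 0 → [83] (no swap needed)
Insert 58:
  append 58 at index 1 → [83, 58]
  58 < parent 83 at index 0, swap → [58, 83]
Insert 61:
  append 61 at index 2 → [58, 83, 61] (no swap needed)
Insert 85:
  append 85 at index 3 → [58, 83, 61, 85] (no swap needed)
Insert 64:
  append 64 at index 4 → [58, 83, 61, 85, 64]
  64 < parent 83 at index 1, swap → [58, 64, 61, 85, 83]
Insert 91:
  append 91 at index 5 → [58, 64, 61, 85, 83, 91] (no swap needed)
Insert 71:
  append 71 at index 6 → [58, 64, 61, 85, 83, 91, 71] (no swap needed)
Insert 17:
  append 17 at index 7 → [58, 64, 61, 85, 83, 91, 71, 17]
  17 < parent 85 at index 3, swap → [58, 64, 61, 17, 83, 91, 71, 85]
  17 < parent 64 at index 1, swap → [58, 17, 61, 64, 83, 91, 71, 85]
  17 < parent 58 at index 0, swap → [17, 58, 61, 64, 83, 91, 71, 85]

[17, 58, 61, 64, 83, 91, 71, 85]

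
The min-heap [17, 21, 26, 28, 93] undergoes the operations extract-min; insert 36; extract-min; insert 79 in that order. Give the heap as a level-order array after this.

extract-min → returns 17:
  remove root 17; move last element 93 to root → [93, 21, 26, 28]
  93 vs smaller child 21 at index 1, swap → [21, 93, 26, 28]
  93 vs only child 28 at index 3, swap → [21, 28, 26, 93]
insert 36:
  append 36 at index 4 → [21, 28, 26, 93, 36] (no swap needed)
extract-min → returns 21:
  remove root 21; move last element 36 to root → [36, 28, 26, 93]
  36 vs smaller child 26 at index 2, swap → [26, 28, 36, 93]
insert 79:
  append 79 at index 4 → [26, 28, 36, 93, 79] (no swap needed)

[26, 28, 36, 93, 79]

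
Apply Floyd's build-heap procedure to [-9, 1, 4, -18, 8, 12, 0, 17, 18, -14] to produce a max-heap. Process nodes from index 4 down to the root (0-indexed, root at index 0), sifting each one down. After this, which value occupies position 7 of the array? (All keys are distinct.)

-9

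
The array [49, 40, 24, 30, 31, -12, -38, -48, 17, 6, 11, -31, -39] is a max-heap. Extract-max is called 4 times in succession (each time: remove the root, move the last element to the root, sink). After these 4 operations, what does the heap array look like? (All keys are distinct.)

[24, 17, 6, -31, 11, -12, -38, -48, -39]

extract-max #1 returns 49:
  remove root 49; move last element -39 to root → [-39, 40, 24, 30, 31, -12, -38, -48, 17, 6, 11, -31]
  -39 vs larger child 40 at index 1, swap → [40, -39, 24, 30, 31, -12, -38, -48, 17, 6, 11, -31]
  -39 vs larger child 31 at index 4, swap → [40, 31, 24, 30, -39, -12, -38, -48, 17, 6, 11, -31]
  -39 vs larger child 11 at index 10, swap → [40, 31, 24, 30, 11, -12, -38, -48, 17, 6, -39, -31]
extract-max #2 returns 40:
  remove root 40; move last element -31 to root → [-31, 31, 24, 30, 11, -12, -38, -48, 17, 6, -39]
  -31 vs larger child 31 at index 1, swap → [31, -31, 24, 30, 11, -12, -38, -48, 17, 6, -39]
  -31 vs larger child 30 at index 3, swap → [31, 30, 24, -31, 11, -12, -38, -48, 17, 6, -39]
  -31 vs larger child 17 at index 8, swap → [31, 30, 24, 17, 11, -12, -38, -48, -31, 6, -39]
extract-max #3 returns 31:
  remove root 31; move last element -39 to root → [-39, 30, 24, 17, 11, -12, -38, -48, -31, 6]
  -39 vs larger child 30 at index 1, swap → [30, -39, 24, 17, 11, -12, -38, -48, -31, 6]
  -39 vs larger child 17 at index 3, swap → [30, 17, 24, -39, 11, -12, -38, -48, -31, 6]
  -39 vs larger child -31 at index 8, swap → [30, 17, 24, -31, 11, -12, -38, -48, -39, 6]
extract-max #4 returns 30:
  remove root 30; move last element 6 to root → [6, 17, 24, -31, 11, -12, -38, -48, -39]
  6 vs larger child 24 at index 2, swap → [24, 17, 6, -31, 11, -12, -38, -48, -39]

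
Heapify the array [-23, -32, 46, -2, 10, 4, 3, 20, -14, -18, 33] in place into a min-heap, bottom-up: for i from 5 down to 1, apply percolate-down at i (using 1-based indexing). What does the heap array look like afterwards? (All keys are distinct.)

[-32, -23, 3, -14, -18, 4, 46, 20, -2, 10, 33]

sift down from index 5:
  10 vs smaller child -18 at index 10, swap → [-23, -32, 46, -2, -18, 4, 3, 20, -14, 10, 33]
sift down from index 4:
  -2 vs smaller child -14 at index 9, swap → [-23, -32, 46, -14, -18, 4, 3, 20, -2, 10, 33]
sift down from index 3:
  46 vs smaller child 3 at index 7, swap → [-23, -32, 3, -14, -18, 4, 46, 20, -2, 10, 33]
sift down from index 2: already satisfies heap property
sift down from index 1:
  -23 vs smaller child -32 at index 2, swap → [-32, -23, 3, -14, -18, 4, 46, 20, -2, 10, 33]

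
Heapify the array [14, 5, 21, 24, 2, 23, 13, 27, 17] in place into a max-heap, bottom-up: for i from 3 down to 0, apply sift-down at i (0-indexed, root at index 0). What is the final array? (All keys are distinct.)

[27, 24, 23, 17, 2, 21, 13, 5, 14]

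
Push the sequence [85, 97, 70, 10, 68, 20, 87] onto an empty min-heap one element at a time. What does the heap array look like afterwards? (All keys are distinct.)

[10, 68, 20, 97, 70, 85, 87]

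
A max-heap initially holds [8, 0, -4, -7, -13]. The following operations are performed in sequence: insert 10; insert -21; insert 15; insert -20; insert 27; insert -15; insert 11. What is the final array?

[27, 15, 11, 0, 10, 8, -21, -7, -20, -13, -15, -4]

insert 10:
  append 10 at index 5 → [8, 0, -4, -7, -13, 10]
  10 > parent -4 at index 2, swap → [8, 0, 10, -7, -13, -4]
  10 > parent 8 at index 0, swap → [10, 0, 8, -7, -13, -4]
insert -21:
  append -21 at index 6 → [10, 0, 8, -7, -13, -4, -21] (no swap needed)
insert 15:
  append 15 at index 7 → [10, 0, 8, -7, -13, -4, -21, 15]
  15 > parent -7 at index 3, swap → [10, 0, 8, 15, -13, -4, -21, -7]
  15 > parent 0 at index 1, swap → [10, 15, 8, 0, -13, -4, -21, -7]
  15 > parent 10 at index 0, swap → [15, 10, 8, 0, -13, -4, -21, -7]
insert -20:
  append -20 at index 8 → [15, 10, 8, 0, -13, -4, -21, -7, -20] (no swap needed)
insert 27:
  append 27 at index 9 → [15, 10, 8, 0, -13, -4, -21, -7, -20, 27]
  27 > parent -13 at index 4, swap → [15, 10, 8, 0, 27, -4, -21, -7, -20, -13]
  27 > parent 10 at index 1, swap → [15, 27, 8, 0, 10, -4, -21, -7, -20, -13]
  27 > parent 15 at index 0, swap → [27, 15, 8, 0, 10, -4, -21, -7, -20, -13]
insert -15:
  append -15 at index 10 → [27, 15, 8, 0, 10, -4, -21, -7, -20, -13, -15] (no swap needed)
insert 11:
  append 11 at index 11 → [27, 15, 8, 0, 10, -4, -21, -7, -20, -13, -15, 11]
  11 > parent -4 at index 5, swap → [27, 15, 8, 0, 10, 11, -21, -7, -20, -13, -15, -4]
  11 > parent 8 at index 2, swap → [27, 15, 11, 0, 10, 8, -21, -7, -20, -13, -15, -4]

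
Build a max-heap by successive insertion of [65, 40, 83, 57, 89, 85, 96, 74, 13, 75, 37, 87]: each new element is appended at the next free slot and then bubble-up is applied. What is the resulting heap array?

Insert 65:
  append 65 at index 0 → [65] (no swap needed)
Insert 40:
  append 40 at index 1 → [65, 40] (no swap needed)
Insert 83:
  append 83 at index 2 → [65, 40, 83]
  83 > parent 65 at index 0, swap → [83, 40, 65]
Insert 57:
  append 57 at index 3 → [83, 40, 65, 57]
  57 > parent 40 at index 1, swap → [83, 57, 65, 40]
Insert 89:
  append 89 at index 4 → [83, 57, 65, 40, 89]
  89 > parent 57 at index 1, swap → [83, 89, 65, 40, 57]
  89 > parent 83 at index 0, swap → [89, 83, 65, 40, 57]
Insert 85:
  append 85 at index 5 → [89, 83, 65, 40, 57, 85]
  85 > parent 65 at index 2, swap → [89, 83, 85, 40, 57, 65]
Insert 96:
  append 96 at index 6 → [89, 83, 85, 40, 57, 65, 96]
  96 > parent 85 at index 2, swap → [89, 83, 96, 40, 57, 65, 85]
  96 > parent 89 at index 0, swap → [96, 83, 89, 40, 57, 65, 85]
Insert 74:
  append 74 at index 7 → [96, 83, 89, 40, 57, 65, 85, 74]
  74 > parent 40 at index 3, swap → [96, 83, 89, 74, 57, 65, 85, 40]
Insert 13:
  append 13 at index 8 → [96, 83, 89, 74, 57, 65, 85, 40, 13] (no swap needed)
Insert 75:
  append 75 at index 9 → [96, 83, 89, 74, 57, 65, 85, 40, 13, 75]
  75 > parent 57 at index 4, swap → [96, 83, 89, 74, 75, 65, 85, 40, 13, 57]
Insert 37:
  append 37 at index 10 → [96, 83, 89, 74, 75, 65, 85, 40, 13, 57, 37] (no swap needed)
Insert 87:
  append 87 at index 11 → [96, 83, 89, 74, 75, 65, 85, 40, 13, 57, 37, 87]
  87 > parent 65 at index 5, swap → [96, 83, 89, 74, 75, 87, 85, 40, 13, 57, 37, 65]

[96, 83, 89, 74, 75, 87, 85, 40, 13, 57, 37, 65]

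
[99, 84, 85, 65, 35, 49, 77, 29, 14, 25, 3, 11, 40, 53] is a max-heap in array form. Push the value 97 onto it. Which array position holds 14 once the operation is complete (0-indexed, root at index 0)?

append 97 at index 14 → [99, 84, 85, 65, 35, 49, 77, 29, 14, 25, 3, 11, 40, 53, 97]
97 > parent 77 at index 6, swap → [99, 84, 85, 65, 35, 49, 97, 29, 14, 25, 3, 11, 40, 53, 77]
97 > parent 85 at index 2, swap → [99, 84, 97, 65, 35, 49, 85, 29, 14, 25, 3, 11, 40, 53, 77]
resulting array: [99, 84, 97, 65, 35, 49, 85, 29, 14, 25, 3, 11, 40, 53, 77]

8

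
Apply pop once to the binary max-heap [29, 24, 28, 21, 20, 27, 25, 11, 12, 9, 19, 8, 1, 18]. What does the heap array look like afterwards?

[28, 24, 27, 21, 20, 18, 25, 11, 12, 9, 19, 8, 1]

remove root 29; move last element 18 to root → [18, 24, 28, 21, 20, 27, 25, 11, 12, 9, 19, 8, 1]
18 vs larger child 28 at index 2, swap → [28, 24, 18, 21, 20, 27, 25, 11, 12, 9, 19, 8, 1]
18 vs larger child 27 at index 5, swap → [28, 24, 27, 21, 20, 18, 25, 11, 12, 9, 19, 8, 1]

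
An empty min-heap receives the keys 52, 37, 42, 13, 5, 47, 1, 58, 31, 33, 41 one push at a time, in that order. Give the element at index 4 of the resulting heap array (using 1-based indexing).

31

Insert 52:
  append 52 at index 1 → [52] (no swap needed)
Insert 37:
  append 37 at index 2 → [52, 37]
  37 < parent 52 at index 1, swap → [37, 52]
Insert 42:
  append 42 at index 3 → [37, 52, 42] (no swap needed)
Insert 13:
  append 13 at index 4 → [37, 52, 42, 13]
  13 < parent 52 at index 2, swap → [37, 13, 42, 52]
  13 < parent 37 at index 1, swap → [13, 37, 42, 52]
Insert 5:
  append 5 at index 5 → [13, 37, 42, 52, 5]
  5 < parent 37 at index 2, swap → [13, 5, 42, 52, 37]
  5 < parent 13 at index 1, swap → [5, 13, 42, 52, 37]
Insert 47:
  append 47 at index 6 → [5, 13, 42, 52, 37, 47] (no swap needed)
Insert 1:
  append 1 at index 7 → [5, 13, 42, 52, 37, 47, 1]
  1 < parent 42 at index 3, swap → [5, 13, 1, 52, 37, 47, 42]
  1 < parent 5 at index 1, swap → [1, 13, 5, 52, 37, 47, 42]
Insert 58:
  append 58 at index 8 → [1, 13, 5, 52, 37, 47, 42, 58] (no swap needed)
Insert 31:
  append 31 at index 9 → [1, 13, 5, 52, 37, 47, 42, 58, 31]
  31 < parent 52 at index 4, swap → [1, 13, 5, 31, 37, 47, 42, 58, 52]
Insert 33:
  append 33 at index 10 → [1, 13, 5, 31, 37, 47, 42, 58, 52, 33]
  33 < parent 37 at index 5, swap → [1, 13, 5, 31, 33, 47, 42, 58, 52, 37]
Insert 41:
  append 41 at index 11 → [1, 13, 5, 31, 33, 47, 42, 58, 52, 37, 41] (no swap needed)
resulting array: [1, 13, 5, 31, 33, 47, 42, 58, 52, 37, 41]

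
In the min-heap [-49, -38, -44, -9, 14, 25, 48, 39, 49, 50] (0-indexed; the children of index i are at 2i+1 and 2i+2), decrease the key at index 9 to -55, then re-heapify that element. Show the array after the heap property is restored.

[-55, -49, -44, -9, -38, 25, 48, 39, 49, 14]

set index 9 from 50 to -55 → [-49, -38, -44, -9, 14, 25, 48, 39, 49, -55]
-55 < parent 14 at index 4, swap → [-49, -38, -44, -9, -55, 25, 48, 39, 49, 14]
-55 < parent -38 at index 1, swap → [-49, -55, -44, -9, -38, 25, 48, 39, 49, 14]
-55 < parent -49 at index 0, swap → [-55, -49, -44, -9, -38, 25, 48, 39, 49, 14]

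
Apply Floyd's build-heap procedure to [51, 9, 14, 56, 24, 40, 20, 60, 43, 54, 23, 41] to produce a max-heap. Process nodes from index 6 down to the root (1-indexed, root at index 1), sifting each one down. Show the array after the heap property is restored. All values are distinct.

sift down from index 6:
  40 vs only child 41 at index 12, swap → [51, 9, 14, 56, 24, 41, 20, 60, 43, 54, 23, 40]
sift down from index 5:
  24 vs larger child 54 at index 10, swap → [51, 9, 14, 56, 54, 41, 20, 60, 43, 24, 23, 40]
sift down from index 4:
  56 vs larger child 60 at index 8, swap → [51, 9, 14, 60, 54, 41, 20, 56, 43, 24, 23, 40]
sift down from index 3:
  14 vs larger child 41 at index 6, swap → [51, 9, 41, 60, 54, 14, 20, 56, 43, 24, 23, 40]
  14 vs only child 40 at index 12, swap → [51, 9, 41, 60, 54, 40, 20, 56, 43, 24, 23, 14]
sift down from index 2:
  9 vs larger child 60 at index 4, swap → [51, 60, 41, 9, 54, 40, 20, 56, 43, 24, 23, 14]
  9 vs larger child 56 at index 8, swap → [51, 60, 41, 56, 54, 40, 20, 9, 43, 24, 23, 14]
sift down from index 1:
  51 vs larger child 60 at index 2, swap → [60, 51, 41, 56, 54, 40, 20, 9, 43, 24, 23, 14]
  51 vs larger child 56 at index 4, swap → [60, 56, 41, 51, 54, 40, 20, 9, 43, 24, 23, 14]

[60, 56, 41, 51, 54, 40, 20, 9, 43, 24, 23, 14]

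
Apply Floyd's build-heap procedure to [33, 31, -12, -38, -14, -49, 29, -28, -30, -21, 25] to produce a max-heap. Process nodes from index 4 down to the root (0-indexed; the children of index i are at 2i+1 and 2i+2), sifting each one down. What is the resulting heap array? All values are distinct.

[33, 31, 29, -28, 25, -49, -12, -38, -30, -21, -14]

sift down from index 4:
  -14 vs larger child 25 at index 10, swap → [33, 31, -12, -38, 25, -49, 29, -28, -30, -21, -14]
sift down from index 3:
  -38 vs larger child -28 at index 7, swap → [33, 31, -12, -28, 25, -49, 29, -38, -30, -21, -14]
sift down from index 2:
  -12 vs larger child 29 at index 6, swap → [33, 31, 29, -28, 25, -49, -12, -38, -30, -21, -14]
sift down from index 1: already satisfies heap property
sift down from index 0: already satisfies heap property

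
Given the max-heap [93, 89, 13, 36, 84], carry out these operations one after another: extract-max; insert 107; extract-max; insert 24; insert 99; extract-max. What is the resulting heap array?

[89, 84, 13, 36, 24]

extract-max → returns 93:
  remove root 93; move last element 84 to root → [84, 89, 13, 36]
  84 vs larger child 89 at index 1, swap → [89, 84, 13, 36]
insert 107:
  append 107 at index 4 → [89, 84, 13, 36, 107]
  107 > parent 84 at index 1, swap → [89, 107, 13, 36, 84]
  107 > parent 89 at index 0, swap → [107, 89, 13, 36, 84]
extract-max → returns 107:
  remove root 107; move last element 84 to root → [84, 89, 13, 36]
  84 vs larger child 89 at index 1, swap → [89, 84, 13, 36]
insert 24:
  append 24 at index 4 → [89, 84, 13, 36, 24] (no swap needed)
insert 99:
  append 99 at index 5 → [89, 84, 13, 36, 24, 99]
  99 > parent 13 at index 2, swap → [89, 84, 99, 36, 24, 13]
  99 > parent 89 at index 0, swap → [99, 84, 89, 36, 24, 13]
extract-max → returns 99:
  remove root 99; move last element 13 to root → [13, 84, 89, 36, 24]
  13 vs larger child 89 at index 2, swap → [89, 84, 13, 36, 24]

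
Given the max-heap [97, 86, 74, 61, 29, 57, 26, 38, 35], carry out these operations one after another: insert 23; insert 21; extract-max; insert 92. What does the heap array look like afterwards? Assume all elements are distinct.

insert 23:
  append 23 at index 9 → [97, 86, 74, 61, 29, 57, 26, 38, 35, 23] (no swap needed)
insert 21:
  append 21 at index 10 → [97, 86, 74, 61, 29, 57, 26, 38, 35, 23, 21] (no swap needed)
extract-max → returns 97:
  remove root 97; move last element 21 to root → [21, 86, 74, 61, 29, 57, 26, 38, 35, 23]
  21 vs larger child 86 at index 1, swap → [86, 21, 74, 61, 29, 57, 26, 38, 35, 23]
  21 vs larger child 61 at index 3, swap → [86, 61, 74, 21, 29, 57, 26, 38, 35, 23]
  21 vs larger child 38 at index 7, swap → [86, 61, 74, 38, 29, 57, 26, 21, 35, 23]
insert 92:
  append 92 at index 10 → [86, 61, 74, 38, 29, 57, 26, 21, 35, 23, 92]
  92 > parent 29 at index 4, swap → [86, 61, 74, 38, 92, 57, 26, 21, 35, 23, 29]
  92 > parent 61 at index 1, swap → [86, 92, 74, 38, 61, 57, 26, 21, 35, 23, 29]
  92 > parent 86 at index 0, swap → [92, 86, 74, 38, 61, 57, 26, 21, 35, 23, 29]

[92, 86, 74, 38, 61, 57, 26, 21, 35, 23, 29]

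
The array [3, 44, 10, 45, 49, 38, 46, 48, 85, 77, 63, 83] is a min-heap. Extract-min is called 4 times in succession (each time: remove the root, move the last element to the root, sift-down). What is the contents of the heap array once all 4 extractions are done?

[45, 48, 46, 77, 49, 83, 63, 85]

extract-min #1 returns 3:
  remove root 3; move last element 83 to root → [83, 44, 10, 45, 49, 38, 46, 48, 85, 77, 63]
  83 vs smaller child 10 at index 2, swap → [10, 44, 83, 45, 49, 38, 46, 48, 85, 77, 63]
  83 vs smaller child 38 at index 5, swap → [10, 44, 38, 45, 49, 83, 46, 48, 85, 77, 63]
extract-min #2 returns 10:
  remove root 10; move last element 63 to root → [63, 44, 38, 45, 49, 83, 46, 48, 85, 77]
  63 vs smaller child 38 at index 2, swap → [38, 44, 63, 45, 49, 83, 46, 48, 85, 77]
  63 vs smaller child 46 at index 6, swap → [38, 44, 46, 45, 49, 83, 63, 48, 85, 77]
extract-min #3 returns 38:
  remove root 38; move last element 77 to root → [77, 44, 46, 45, 49, 83, 63, 48, 85]
  77 vs smaller child 44 at index 1, swap → [44, 77, 46, 45, 49, 83, 63, 48, 85]
  77 vs smaller child 45 at index 3, swap → [44, 45, 46, 77, 49, 83, 63, 48, 85]
  77 vs smaller child 48 at index 7, swap → [44, 45, 46, 48, 49, 83, 63, 77, 85]
extract-min #4 returns 44:
  remove root 44; move last element 85 to root → [85, 45, 46, 48, 49, 83, 63, 77]
  85 vs smaller child 45 at index 1, swap → [45, 85, 46, 48, 49, 83, 63, 77]
  85 vs smaller child 48 at index 3, swap → [45, 48, 46, 85, 49, 83, 63, 77]
  85 vs only child 77 at index 7, swap → [45, 48, 46, 77, 49, 83, 63, 85]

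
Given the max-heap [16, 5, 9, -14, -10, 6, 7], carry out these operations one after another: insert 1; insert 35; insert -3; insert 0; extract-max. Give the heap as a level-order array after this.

[16, 5, 9, 1, 0, 6, 7, -14, -3, -10]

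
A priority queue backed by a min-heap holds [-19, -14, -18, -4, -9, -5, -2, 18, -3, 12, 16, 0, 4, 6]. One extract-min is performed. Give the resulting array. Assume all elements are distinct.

[-18, -14, -5, -4, -9, 0, -2, 18, -3, 12, 16, 6, 4]

remove root -19; move last element 6 to root → [6, -14, -18, -4, -9, -5, -2, 18, -3, 12, 16, 0, 4]
6 vs smaller child -18 at index 2, swap → [-18, -14, 6, -4, -9, -5, -2, 18, -3, 12, 16, 0, 4]
6 vs smaller child -5 at index 5, swap → [-18, -14, -5, -4, -9, 6, -2, 18, -3, 12, 16, 0, 4]
6 vs smaller child 0 at index 11, swap → [-18, -14, -5, -4, -9, 0, -2, 18, -3, 12, 16, 6, 4]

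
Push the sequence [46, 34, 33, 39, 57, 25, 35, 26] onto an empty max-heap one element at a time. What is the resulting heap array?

[57, 46, 35, 34, 39, 25, 33, 26]

Insert 46:
  append 46 at index 0 → [46] (no swap needed)
Insert 34:
  append 34 at index 1 → [46, 34] (no swap needed)
Insert 33:
  append 33 at index 2 → [46, 34, 33] (no swap needed)
Insert 39:
  append 39 at index 3 → [46, 34, 33, 39]
  39 > parent 34 at index 1, swap → [46, 39, 33, 34]
Insert 57:
  append 57 at index 4 → [46, 39, 33, 34, 57]
  57 > parent 39 at index 1, swap → [46, 57, 33, 34, 39]
  57 > parent 46 at index 0, swap → [57, 46, 33, 34, 39]
Insert 25:
  append 25 at index 5 → [57, 46, 33, 34, 39, 25] (no swap needed)
Insert 35:
  append 35 at index 6 → [57, 46, 33, 34, 39, 25, 35]
  35 > parent 33 at index 2, swap → [57, 46, 35, 34, 39, 25, 33]
Insert 26:
  append 26 at index 7 → [57, 46, 35, 34, 39, 25, 33, 26] (no swap needed)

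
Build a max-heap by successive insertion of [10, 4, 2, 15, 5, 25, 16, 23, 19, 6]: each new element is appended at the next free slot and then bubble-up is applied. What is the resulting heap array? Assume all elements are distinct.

[25, 23, 16, 19, 6, 2, 15, 4, 10, 5]

Insert 10:
  append 10 at index 0 → [10] (no swap needed)
Insert 4:
  append 4 at index 1 → [10, 4] (no swap needed)
Insert 2:
  append 2 at index 2 → [10, 4, 2] (no swap needed)
Insert 15:
  append 15 at index 3 → [10, 4, 2, 15]
  15 > parent 4 at index 1, swap → [10, 15, 2, 4]
  15 > parent 10 at index 0, swap → [15, 10, 2, 4]
Insert 5:
  append 5 at index 4 → [15, 10, 2, 4, 5] (no swap needed)
Insert 25:
  append 25 at index 5 → [15, 10, 2, 4, 5, 25]
  25 > parent 2 at index 2, swap → [15, 10, 25, 4, 5, 2]
  25 > parent 15 at index 0, swap → [25, 10, 15, 4, 5, 2]
Insert 16:
  append 16 at index 6 → [25, 10, 15, 4, 5, 2, 16]
  16 > parent 15 at index 2, swap → [25, 10, 16, 4, 5, 2, 15]
Insert 23:
  append 23 at index 7 → [25, 10, 16, 4, 5, 2, 15, 23]
  23 > parent 4 at index 3, swap → [25, 10, 16, 23, 5, 2, 15, 4]
  23 > parent 10 at index 1, swap → [25, 23, 16, 10, 5, 2, 15, 4]
Insert 19:
  append 19 at index 8 → [25, 23, 16, 10, 5, 2, 15, 4, 19]
  19 > parent 10 at index 3, swap → [25, 23, 16, 19, 5, 2, 15, 4, 10]
Insert 6:
  append 6 at index 9 → [25, 23, 16, 19, 5, 2, 15, 4, 10, 6]
  6 > parent 5 at index 4, swap → [25, 23, 16, 19, 6, 2, 15, 4, 10, 5]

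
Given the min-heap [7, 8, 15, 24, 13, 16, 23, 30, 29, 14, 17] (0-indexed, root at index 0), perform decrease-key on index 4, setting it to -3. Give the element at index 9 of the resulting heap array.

set index 4 from 13 to -3 → [7, 8, 15, 24, -3, 16, 23, 30, 29, 14, 17]
-3 < parent 8 at index 1, swap → [7, -3, 15, 24, 8, 16, 23, 30, 29, 14, 17]
-3 < parent 7 at index 0, swap → [-3, 7, 15, 24, 8, 16, 23, 30, 29, 14, 17]
resulting array: [-3, 7, 15, 24, 8, 16, 23, 30, 29, 14, 17]

14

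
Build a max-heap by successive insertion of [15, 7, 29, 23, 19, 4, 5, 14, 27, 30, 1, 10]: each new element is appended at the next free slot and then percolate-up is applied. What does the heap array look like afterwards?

Insert 15:
  append 15 at index 0 → [15] (no swap needed)
Insert 7:
  append 7 at index 1 → [15, 7] (no swap needed)
Insert 29:
  append 29 at index 2 → [15, 7, 29]
  29 > parent 15 at index 0, swap → [29, 7, 15]
Insert 23:
  append 23 at index 3 → [29, 7, 15, 23]
  23 > parent 7 at index 1, swap → [29, 23, 15, 7]
Insert 19:
  append 19 at index 4 → [29, 23, 15, 7, 19] (no swap needed)
Insert 4:
  append 4 at index 5 → [29, 23, 15, 7, 19, 4] (no swap needed)
Insert 5:
  append 5 at index 6 → [29, 23, 15, 7, 19, 4, 5] (no swap needed)
Insert 14:
  append 14 at index 7 → [29, 23, 15, 7, 19, 4, 5, 14]
  14 > parent 7 at index 3, swap → [29, 23, 15, 14, 19, 4, 5, 7]
Insert 27:
  append 27 at index 8 → [29, 23, 15, 14, 19, 4, 5, 7, 27]
  27 > parent 14 at index 3, swap → [29, 23, 15, 27, 19, 4, 5, 7, 14]
  27 > parent 23 at index 1, swap → [29, 27, 15, 23, 19, 4, 5, 7, 14]
Insert 30:
  append 30 at index 9 → [29, 27, 15, 23, 19, 4, 5, 7, 14, 30]
  30 > parent 19 at index 4, swap → [29, 27, 15, 23, 30, 4, 5, 7, 14, 19]
  30 > parent 27 at index 1, swap → [29, 30, 15, 23, 27, 4, 5, 7, 14, 19]
  30 > parent 29 at index 0, swap → [30, 29, 15, 23, 27, 4, 5, 7, 14, 19]
Insert 1:
  append 1 at index 10 → [30, 29, 15, 23, 27, 4, 5, 7, 14, 19, 1] (no swap needed)
Insert 10:
  append 10 at index 11 → [30, 29, 15, 23, 27, 4, 5, 7, 14, 19, 1, 10]
  10 > parent 4 at index 5, swap → [30, 29, 15, 23, 27, 10, 5, 7, 14, 19, 1, 4]

[30, 29, 15, 23, 27, 10, 5, 7, 14, 19, 1, 4]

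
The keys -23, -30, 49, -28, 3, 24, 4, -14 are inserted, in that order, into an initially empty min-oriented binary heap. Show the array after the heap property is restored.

[-30, -28, 4, -23, 3, 49, 24, -14]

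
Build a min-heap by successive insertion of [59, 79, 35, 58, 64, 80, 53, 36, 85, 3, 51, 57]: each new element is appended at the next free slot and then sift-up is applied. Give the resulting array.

[3, 35, 53, 58, 36, 57, 59, 79, 85, 64, 51, 80]

Insert 59:
  append 59 at index 0 → [59] (no swap needed)
Insert 79:
  append 79 at index 1 → [59, 79] (no swap needed)
Insert 35:
  append 35 at index 2 → [59, 79, 35]
  35 < parent 59 at index 0, swap → [35, 79, 59]
Insert 58:
  append 58 at index 3 → [35, 79, 59, 58]
  58 < parent 79 at index 1, swap → [35, 58, 59, 79]
Insert 64:
  append 64 at index 4 → [35, 58, 59, 79, 64] (no swap needed)
Insert 80:
  append 80 at index 5 → [35, 58, 59, 79, 64, 80] (no swap needed)
Insert 53:
  append 53 at index 6 → [35, 58, 59, 79, 64, 80, 53]
  53 < parent 59 at index 2, swap → [35, 58, 53, 79, 64, 80, 59]
Insert 36:
  append 36 at index 7 → [35, 58, 53, 79, 64, 80, 59, 36]
  36 < parent 79 at index 3, swap → [35, 58, 53, 36, 64, 80, 59, 79]
  36 < parent 58 at index 1, swap → [35, 36, 53, 58, 64, 80, 59, 79]
Insert 85:
  append 85 at index 8 → [35, 36, 53, 58, 64, 80, 59, 79, 85] (no swap needed)
Insert 3:
  append 3 at index 9 → [35, 36, 53, 58, 64, 80, 59, 79, 85, 3]
  3 < parent 64 at index 4, swap → [35, 36, 53, 58, 3, 80, 59, 79, 85, 64]
  3 < parent 36 at index 1, swap → [35, 3, 53, 58, 36, 80, 59, 79, 85, 64]
  3 < parent 35 at index 0, swap → [3, 35, 53, 58, 36, 80, 59, 79, 85, 64]
Insert 51:
  append 51 at index 10 → [3, 35, 53, 58, 36, 80, 59, 79, 85, 64, 51] (no swap needed)
Insert 57:
  append 57 at index 11 → [3, 35, 53, 58, 36, 80, 59, 79, 85, 64, 51, 57]
  57 < parent 80 at index 5, swap → [3, 35, 53, 58, 36, 57, 59, 79, 85, 64, 51, 80]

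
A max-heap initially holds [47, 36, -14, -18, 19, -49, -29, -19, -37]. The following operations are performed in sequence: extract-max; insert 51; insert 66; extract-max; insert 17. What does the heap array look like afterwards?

[51, 36, -14, 19, 17, -49, -29, -19, -18, -37]

extract-max → returns 47:
  remove root 47; move last element -37 to root → [-37, 36, -14, -18, 19, -49, -29, -19]
  -37 vs larger child 36 at index 1, swap → [36, -37, -14, -18, 19, -49, -29, -19]
  -37 vs larger child 19 at index 4, swap → [36, 19, -14, -18, -37, -49, -29, -19]
insert 51:
  append 51 at index 8 → [36, 19, -14, -18, -37, -49, -29, -19, 51]
  51 > parent -18 at index 3, swap → [36, 19, -14, 51, -37, -49, -29, -19, -18]
  51 > parent 19 at index 1, swap → [36, 51, -14, 19, -37, -49, -29, -19, -18]
  51 > parent 36 at index 0, swap → [51, 36, -14, 19, -37, -49, -29, -19, -18]
insert 66:
  append 66 at index 9 → [51, 36, -14, 19, -37, -49, -29, -19, -18, 66]
  66 > parent -37 at index 4, swap → [51, 36, -14, 19, 66, -49, -29, -19, -18, -37]
  66 > parent 36 at index 1, swap → [51, 66, -14, 19, 36, -49, -29, -19, -18, -37]
  66 > parent 51 at index 0, swap → [66, 51, -14, 19, 36, -49, -29, -19, -18, -37]
extract-max → returns 66:
  remove root 66; move last element -37 to root → [-37, 51, -14, 19, 36, -49, -29, -19, -18]
  -37 vs larger child 51 at index 1, swap → [51, -37, -14, 19, 36, -49, -29, -19, -18]
  -37 vs larger child 36 at index 4, swap → [51, 36, -14, 19, -37, -49, -29, -19, -18]
insert 17:
  append 17 at index 9 → [51, 36, -14, 19, -37, -49, -29, -19, -18, 17]
  17 > parent -37 at index 4, swap → [51, 36, -14, 19, 17, -49, -29, -19, -18, -37]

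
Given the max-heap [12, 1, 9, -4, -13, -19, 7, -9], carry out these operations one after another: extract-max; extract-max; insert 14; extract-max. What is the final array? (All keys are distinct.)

extract-max → returns 12:
  remove root 12; move last element -9 to root → [-9, 1, 9, -4, -13, -19, 7]
  -9 vs larger child 9 at index 2, swap → [9, 1, -9, -4, -13, -19, 7]
  -9 vs larger child 7 at index 6, swap → [9, 1, 7, -4, -13, -19, -9]
extract-max → returns 9:
  remove root 9; move last element -9 to root → [-9, 1, 7, -4, -13, -19]
  -9 vs larger child 7 at index 2, swap → [7, 1, -9, -4, -13, -19]
insert 14:
  append 14 at index 6 → [7, 1, -9, -4, -13, -19, 14]
  14 > parent -9 at index 2, swap → [7, 1, 14, -4, -13, -19, -9]
  14 > parent 7 at index 0, swap → [14, 1, 7, -4, -13, -19, -9]
extract-max → returns 14:
  remove root 14; move last element -9 to root → [-9, 1, 7, -4, -13, -19]
  -9 vs larger child 7 at index 2, swap → [7, 1, -9, -4, -13, -19]

[7, 1, -9, -4, -13, -19]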